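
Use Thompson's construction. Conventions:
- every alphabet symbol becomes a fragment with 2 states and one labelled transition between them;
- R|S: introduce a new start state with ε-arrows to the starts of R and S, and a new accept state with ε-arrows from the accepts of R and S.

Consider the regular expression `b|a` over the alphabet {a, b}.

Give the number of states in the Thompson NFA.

Recursing over subexpressions:
Each of the 2 symbol leaves contributes a 2-state fragment.
  b|a — 6 states

6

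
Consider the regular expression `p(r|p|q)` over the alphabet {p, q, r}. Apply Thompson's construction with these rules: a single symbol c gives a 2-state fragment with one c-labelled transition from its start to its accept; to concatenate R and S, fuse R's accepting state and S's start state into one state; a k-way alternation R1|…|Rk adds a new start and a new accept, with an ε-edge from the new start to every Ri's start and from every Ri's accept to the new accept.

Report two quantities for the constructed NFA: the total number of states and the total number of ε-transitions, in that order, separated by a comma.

9, 6

Bottom-up over the parse tree:
Each of the 4 symbol leaves contributes 2 states and 0 ε-transitions.
  r|p|q : 8 states, 6 ε-transitions
  p(r|p|q) : 9 states, 6 ε-transitions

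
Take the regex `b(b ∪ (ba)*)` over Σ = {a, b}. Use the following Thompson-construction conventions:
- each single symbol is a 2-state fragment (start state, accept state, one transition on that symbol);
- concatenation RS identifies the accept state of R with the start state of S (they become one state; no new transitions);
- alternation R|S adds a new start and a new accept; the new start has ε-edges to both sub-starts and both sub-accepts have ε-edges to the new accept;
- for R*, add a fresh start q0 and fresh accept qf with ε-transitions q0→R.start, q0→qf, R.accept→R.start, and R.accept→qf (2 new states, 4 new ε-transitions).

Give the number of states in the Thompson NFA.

Per subexpression:
Each of the 4 symbol leaves contributes a 2-state fragment.
  ba : 3 states
  (ba)* : 5 states
  b ∪ (ba)* : 9 states
  b(b ∪ (ba)*) : 10 states

10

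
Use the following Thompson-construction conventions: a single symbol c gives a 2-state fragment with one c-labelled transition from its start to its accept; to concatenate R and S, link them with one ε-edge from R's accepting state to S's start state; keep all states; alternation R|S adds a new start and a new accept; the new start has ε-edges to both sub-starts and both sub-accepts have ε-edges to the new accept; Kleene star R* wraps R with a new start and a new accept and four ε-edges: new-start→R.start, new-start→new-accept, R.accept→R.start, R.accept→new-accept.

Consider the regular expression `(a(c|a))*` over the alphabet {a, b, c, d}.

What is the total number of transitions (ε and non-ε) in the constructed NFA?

Per subexpression:
Each of the 3 symbol leaves contributes 1 transition (1 symbol, 0 ε).
  c|a = 6 transitions (2 symbol, 4 ε)
  a(c|a) = 8 transitions (3 symbol, 5 ε)
  (a(c|a))* = 12 transitions (3 symbol, 9 ε)

12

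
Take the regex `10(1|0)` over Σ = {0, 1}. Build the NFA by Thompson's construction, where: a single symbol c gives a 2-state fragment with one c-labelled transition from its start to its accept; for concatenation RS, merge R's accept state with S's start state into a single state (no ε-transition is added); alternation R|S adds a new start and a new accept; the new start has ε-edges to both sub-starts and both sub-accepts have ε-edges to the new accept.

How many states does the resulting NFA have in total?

Per subexpression:
Each of the 4 symbol leaves contributes a 2-state fragment.
  1|0 : 6 states
  10(1|0) : 8 states

8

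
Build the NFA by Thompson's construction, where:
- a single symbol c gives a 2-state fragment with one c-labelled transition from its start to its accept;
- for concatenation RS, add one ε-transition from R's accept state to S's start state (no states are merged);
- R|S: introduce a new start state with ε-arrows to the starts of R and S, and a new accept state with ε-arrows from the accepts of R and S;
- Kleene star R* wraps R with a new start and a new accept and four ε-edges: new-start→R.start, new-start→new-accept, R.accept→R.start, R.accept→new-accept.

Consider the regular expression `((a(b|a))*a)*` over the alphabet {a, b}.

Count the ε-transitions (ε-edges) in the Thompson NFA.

14

By structural recursion:
Each of the 4 symbol leaves contributes 0 ε-transitions.
  b|a : 4 ε-transitions
  a(b|a) : 5 ε-transitions
  (a(b|a))* : 9 ε-transitions
  (a(b|a))*a : 10 ε-transitions
  ((a(b|a))*a)* : 14 ε-transitions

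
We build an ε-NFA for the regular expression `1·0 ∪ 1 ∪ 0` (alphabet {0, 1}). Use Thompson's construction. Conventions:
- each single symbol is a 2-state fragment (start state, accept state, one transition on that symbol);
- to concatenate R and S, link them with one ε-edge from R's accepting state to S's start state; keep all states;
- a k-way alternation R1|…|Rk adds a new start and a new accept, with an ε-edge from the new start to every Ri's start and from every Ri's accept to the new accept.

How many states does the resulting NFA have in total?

Recursing over subexpressions:
Each of the 4 symbol leaves contributes a 2-state fragment.
  1·0 : 4 states
  1·0 ∪ 1 ∪ 0 : 10 states

10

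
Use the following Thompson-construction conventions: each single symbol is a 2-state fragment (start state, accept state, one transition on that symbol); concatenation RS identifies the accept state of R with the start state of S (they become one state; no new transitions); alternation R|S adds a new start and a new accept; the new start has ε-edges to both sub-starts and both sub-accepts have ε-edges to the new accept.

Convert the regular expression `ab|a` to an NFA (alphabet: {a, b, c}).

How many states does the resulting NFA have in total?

7

Per subexpression:
Each of the 3 symbol leaves contributes a 2-state fragment.
  ab = 3 states
  ab|a = 7 states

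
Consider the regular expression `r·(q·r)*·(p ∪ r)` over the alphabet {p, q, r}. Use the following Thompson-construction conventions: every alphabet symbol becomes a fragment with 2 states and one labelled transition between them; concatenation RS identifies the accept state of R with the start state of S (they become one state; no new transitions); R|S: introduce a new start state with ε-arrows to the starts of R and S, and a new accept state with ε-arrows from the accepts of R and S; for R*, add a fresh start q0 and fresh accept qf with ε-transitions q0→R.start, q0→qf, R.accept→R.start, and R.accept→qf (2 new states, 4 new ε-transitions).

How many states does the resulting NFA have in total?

11

By structural recursion:
Each of the 5 symbol leaves contributes a 2-state fragment.
  q·r = 3 states
  (q·r)* = 5 states
  p ∪ r = 6 states
  r·(q·r)*·(p ∪ r) = 11 states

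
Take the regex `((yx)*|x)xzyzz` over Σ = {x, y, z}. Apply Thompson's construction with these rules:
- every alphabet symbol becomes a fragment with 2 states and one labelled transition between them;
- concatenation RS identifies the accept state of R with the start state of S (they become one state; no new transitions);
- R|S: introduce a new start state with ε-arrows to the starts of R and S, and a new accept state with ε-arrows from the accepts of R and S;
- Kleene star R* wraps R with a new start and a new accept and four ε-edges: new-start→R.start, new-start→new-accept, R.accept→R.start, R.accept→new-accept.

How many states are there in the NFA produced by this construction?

14

By structural recursion:
Each of the 8 symbol leaves contributes a 2-state fragment.
  yx — 3 states
  (yx)* — 5 states
  (yx)*|x — 9 states
  ((yx)*|x)xzyzz — 14 states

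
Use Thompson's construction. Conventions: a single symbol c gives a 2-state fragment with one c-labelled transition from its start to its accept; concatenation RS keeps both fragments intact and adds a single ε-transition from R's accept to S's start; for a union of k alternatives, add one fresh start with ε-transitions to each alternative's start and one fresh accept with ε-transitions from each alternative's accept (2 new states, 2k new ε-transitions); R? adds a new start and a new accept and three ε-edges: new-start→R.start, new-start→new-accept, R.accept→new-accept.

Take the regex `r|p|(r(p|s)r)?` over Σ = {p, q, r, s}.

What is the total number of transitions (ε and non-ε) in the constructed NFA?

21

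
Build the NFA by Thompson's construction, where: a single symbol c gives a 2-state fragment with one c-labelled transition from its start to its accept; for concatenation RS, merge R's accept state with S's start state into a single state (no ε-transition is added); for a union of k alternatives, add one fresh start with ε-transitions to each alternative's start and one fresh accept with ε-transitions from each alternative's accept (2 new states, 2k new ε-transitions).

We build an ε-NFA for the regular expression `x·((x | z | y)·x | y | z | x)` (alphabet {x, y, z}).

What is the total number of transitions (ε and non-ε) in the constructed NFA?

22

By structural recursion:
Each of the 8 symbol leaves contributes 1 transition (1 symbol, 0 ε).
  x | z | y → 9 transitions (3 symbol, 6 ε)
  (x | z | y)·x → 10 transitions (4 symbol, 6 ε)
  (x | z | y)·x | y | z | x → 21 transitions (7 symbol, 14 ε)
  x·((x | z | y)·x | y | z | x) → 22 transitions (8 symbol, 14 ε)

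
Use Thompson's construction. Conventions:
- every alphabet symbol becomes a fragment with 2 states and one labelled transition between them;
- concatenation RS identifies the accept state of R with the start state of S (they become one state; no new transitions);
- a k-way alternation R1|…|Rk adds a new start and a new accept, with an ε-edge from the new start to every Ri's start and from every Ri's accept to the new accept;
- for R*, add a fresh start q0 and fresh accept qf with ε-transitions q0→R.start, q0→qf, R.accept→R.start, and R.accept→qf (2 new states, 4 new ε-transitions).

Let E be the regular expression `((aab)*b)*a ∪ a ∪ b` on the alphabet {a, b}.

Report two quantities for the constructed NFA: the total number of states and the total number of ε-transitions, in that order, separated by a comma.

16, 14

Bottom-up over the parse tree:
Each of the 7 symbol leaves contributes 2 states and 0 ε-transitions.
  aab = 4 states, 0 ε-transitions
  (aab)* = 6 states, 4 ε-transitions
  (aab)*b = 7 states, 4 ε-transitions
  ((aab)*b)* = 9 states, 8 ε-transitions
  ((aab)*b)*a = 10 states, 8 ε-transitions
  ((aab)*b)*a ∪ a ∪ b = 16 states, 14 ε-transitions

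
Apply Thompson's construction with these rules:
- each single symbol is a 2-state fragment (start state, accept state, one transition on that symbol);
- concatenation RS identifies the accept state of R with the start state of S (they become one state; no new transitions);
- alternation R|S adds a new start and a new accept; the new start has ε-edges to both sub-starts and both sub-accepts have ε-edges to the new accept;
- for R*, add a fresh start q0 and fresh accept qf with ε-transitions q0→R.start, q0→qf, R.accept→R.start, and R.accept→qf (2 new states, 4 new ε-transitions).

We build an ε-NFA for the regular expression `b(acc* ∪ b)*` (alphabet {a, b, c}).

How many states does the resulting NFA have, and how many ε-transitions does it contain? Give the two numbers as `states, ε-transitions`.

Building bottom-up:
Each of the 5 symbol leaves contributes 2 states and 0 ε-transitions.
  c* : 4 states, 4 ε-transitions
  acc* : 6 states, 4 ε-transitions
  acc* ∪ b : 10 states, 8 ε-transitions
  (acc* ∪ b)* : 12 states, 12 ε-transitions
  b(acc* ∪ b)* : 13 states, 12 ε-transitions

13, 12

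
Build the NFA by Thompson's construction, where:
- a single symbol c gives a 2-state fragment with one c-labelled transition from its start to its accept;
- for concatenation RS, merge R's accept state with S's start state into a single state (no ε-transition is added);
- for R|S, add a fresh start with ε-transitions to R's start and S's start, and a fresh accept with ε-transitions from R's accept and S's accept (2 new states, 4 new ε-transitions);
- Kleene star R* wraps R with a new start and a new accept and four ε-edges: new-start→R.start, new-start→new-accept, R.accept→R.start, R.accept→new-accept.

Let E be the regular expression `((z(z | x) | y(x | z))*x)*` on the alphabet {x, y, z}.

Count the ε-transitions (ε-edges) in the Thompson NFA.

Recursing over subexpressions:
Each of the 7 symbol leaves contributes 0 ε-transitions.
  z | x — 4 ε-transitions
  z(z | x) — 4 ε-transitions
  x | z — 4 ε-transitions
  y(x | z) — 4 ε-transitions
  z(z | x) | y(x | z) — 12 ε-transitions
  (z(z | x) | y(x | z))* — 16 ε-transitions
  (z(z | x) | y(x | z))*x — 16 ε-transitions
  ((z(z | x) | y(x | z))*x)* — 20 ε-transitions

20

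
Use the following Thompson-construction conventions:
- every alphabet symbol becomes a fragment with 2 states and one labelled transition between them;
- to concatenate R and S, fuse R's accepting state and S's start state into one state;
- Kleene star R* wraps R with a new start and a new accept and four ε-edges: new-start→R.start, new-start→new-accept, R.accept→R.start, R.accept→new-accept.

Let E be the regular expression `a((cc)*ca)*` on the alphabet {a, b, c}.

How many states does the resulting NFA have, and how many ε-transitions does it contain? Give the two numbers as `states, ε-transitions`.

10, 8

Building bottom-up:
Each of the 5 symbol leaves contributes 2 states and 0 ε-transitions.
  cc → 3 states, 0 ε-transitions
  (cc)* → 5 states, 4 ε-transitions
  (cc)*ca → 7 states, 4 ε-transitions
  ((cc)*ca)* → 9 states, 8 ε-transitions
  a((cc)*ca)* → 10 states, 8 ε-transitions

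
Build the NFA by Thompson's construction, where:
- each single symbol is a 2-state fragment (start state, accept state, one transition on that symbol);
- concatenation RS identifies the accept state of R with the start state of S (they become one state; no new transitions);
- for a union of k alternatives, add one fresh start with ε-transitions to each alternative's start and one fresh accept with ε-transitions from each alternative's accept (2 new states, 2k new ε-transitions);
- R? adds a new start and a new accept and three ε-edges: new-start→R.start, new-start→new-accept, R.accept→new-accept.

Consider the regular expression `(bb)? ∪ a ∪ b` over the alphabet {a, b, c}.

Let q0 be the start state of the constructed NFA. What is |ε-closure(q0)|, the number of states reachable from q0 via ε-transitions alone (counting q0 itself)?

7

Compute the ε-closure size of each fragment's start state recursively; a symbol fragment's start has no outgoing ε-edge, so its closure is just itself (size 1).
  bb : same as the first factor's closure: |closure| = 1
  (bb)? : new start has ε-edges to the inner start and to the new accept, so |closure| = 2 + 1 = 3
  (bb)? ∪ a ∪ b : new start ε-reaches every alternative's start; at least one alternative accepts ε, so the union's new accept is reached too: |closure| = 1 + 3 + 1 + 1 + 1 = 7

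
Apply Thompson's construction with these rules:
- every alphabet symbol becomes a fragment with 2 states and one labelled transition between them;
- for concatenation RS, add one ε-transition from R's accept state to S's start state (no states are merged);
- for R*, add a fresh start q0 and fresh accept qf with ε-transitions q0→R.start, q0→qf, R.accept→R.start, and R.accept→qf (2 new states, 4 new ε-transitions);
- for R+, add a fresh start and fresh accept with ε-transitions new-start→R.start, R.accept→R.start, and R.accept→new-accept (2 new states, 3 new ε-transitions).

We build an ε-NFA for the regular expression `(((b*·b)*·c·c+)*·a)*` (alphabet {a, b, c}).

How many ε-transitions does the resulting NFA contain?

Per subexpression:
Each of the 5 symbol leaves contributes 0 ε-transitions.
  b* — 4 ε-transitions
  b*·b — 5 ε-transitions
  (b*·b)* — 9 ε-transitions
  c+ — 3 ε-transitions
  (b*·b)*·c·c+ — 14 ε-transitions
  ((b*·b)*·c·c+)* — 18 ε-transitions
  ((b*·b)*·c·c+)*·a — 19 ε-transitions
  (((b*·b)*·c·c+)*·a)* — 23 ε-transitions

23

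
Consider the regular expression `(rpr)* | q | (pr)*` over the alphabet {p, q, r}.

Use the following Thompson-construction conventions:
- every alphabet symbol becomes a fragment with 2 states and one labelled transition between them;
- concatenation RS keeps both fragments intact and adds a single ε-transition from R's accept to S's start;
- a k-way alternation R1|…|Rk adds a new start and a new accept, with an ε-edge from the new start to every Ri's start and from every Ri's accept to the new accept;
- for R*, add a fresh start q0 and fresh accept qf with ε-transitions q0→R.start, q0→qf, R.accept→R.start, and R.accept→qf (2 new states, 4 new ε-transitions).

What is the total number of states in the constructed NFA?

Bottom-up over the parse tree:
Each of the 6 symbol leaves contributes a 2-state fragment.
  rpr — 6 states
  (rpr)* — 8 states
  pr — 4 states
  (pr)* — 6 states
  (rpr)* | q | (pr)* — 18 states

18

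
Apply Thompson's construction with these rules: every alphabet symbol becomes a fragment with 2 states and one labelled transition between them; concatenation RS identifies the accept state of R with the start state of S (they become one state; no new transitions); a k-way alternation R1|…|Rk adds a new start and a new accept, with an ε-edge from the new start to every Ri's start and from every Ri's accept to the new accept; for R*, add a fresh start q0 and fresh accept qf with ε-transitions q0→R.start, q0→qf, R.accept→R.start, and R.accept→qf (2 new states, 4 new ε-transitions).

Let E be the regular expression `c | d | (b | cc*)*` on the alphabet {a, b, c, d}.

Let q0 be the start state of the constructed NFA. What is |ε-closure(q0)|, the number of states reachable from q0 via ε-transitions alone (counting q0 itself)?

9

Work bottom-up. For each fragment F, track |ε-closure(F.start)| and whether F's accept lies in that closure (i.e. whether F accepts ε). A single-symbol fragment has closure size 1 and does not accept ε.
  c* — the star's fresh start ε-reaches both the body's start and the fresh accept: |ε-closure| = 2 + 1 = 3
  cc* — |ε-closure| equals the left operand's closure size = 1 (its accept is not ε-reachable, so the closure stops there)
  b | cc* — new start ε-reaches every alternative's start; none of them accept ε, so the new accept is not reached: |ε-closure| = 1 + 1 + 1 = 3
  (b | cc*)* — the star's fresh start ε-reaches both the body's start and the fresh accept: |ε-closure| = 2 + 3 = 5
  c | d | (b | cc*)* — new start ε-reaches every alternative's start; at least one alternative accepts ε, so the union's new accept is reached too: |ε-closure| = 1 + 1 + 1 + 5 + 1 = 9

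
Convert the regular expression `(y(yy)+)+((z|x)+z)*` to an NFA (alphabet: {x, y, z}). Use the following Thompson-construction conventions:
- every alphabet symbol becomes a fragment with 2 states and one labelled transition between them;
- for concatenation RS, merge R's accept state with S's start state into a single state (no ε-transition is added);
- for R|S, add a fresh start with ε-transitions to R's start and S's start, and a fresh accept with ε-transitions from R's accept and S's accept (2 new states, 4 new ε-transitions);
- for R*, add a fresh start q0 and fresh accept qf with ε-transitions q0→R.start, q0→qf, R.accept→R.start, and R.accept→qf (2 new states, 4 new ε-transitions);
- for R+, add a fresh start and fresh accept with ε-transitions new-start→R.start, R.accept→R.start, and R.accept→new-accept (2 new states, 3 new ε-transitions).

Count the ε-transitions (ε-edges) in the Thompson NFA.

17

Recursing over subexpressions:
Each of the 6 symbol leaves contributes 0 ε-transitions.
  yy → 0 ε-transitions
  (yy)+ → 3 ε-transitions
  y(yy)+ → 3 ε-transitions
  (y(yy)+)+ → 6 ε-transitions
  z|x → 4 ε-transitions
  (z|x)+ → 7 ε-transitions
  (z|x)+z → 7 ε-transitions
  ((z|x)+z)* → 11 ε-transitions
  (y(yy)+)+((z|x)+z)* → 17 ε-transitions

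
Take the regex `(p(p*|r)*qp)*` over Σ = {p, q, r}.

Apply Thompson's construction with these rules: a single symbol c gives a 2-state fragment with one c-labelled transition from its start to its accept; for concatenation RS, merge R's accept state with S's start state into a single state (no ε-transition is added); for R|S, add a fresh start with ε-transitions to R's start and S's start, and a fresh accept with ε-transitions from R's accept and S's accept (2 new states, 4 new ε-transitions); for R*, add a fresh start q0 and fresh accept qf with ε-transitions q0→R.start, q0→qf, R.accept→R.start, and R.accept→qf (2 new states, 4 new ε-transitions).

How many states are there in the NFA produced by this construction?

15

By structural recursion:
Each of the 5 symbol leaves contributes a 2-state fragment.
  p* → 4 states
  p*|r → 8 states
  (p*|r)* → 10 states
  p(p*|r)*qp → 13 states
  (p(p*|r)*qp)* → 15 states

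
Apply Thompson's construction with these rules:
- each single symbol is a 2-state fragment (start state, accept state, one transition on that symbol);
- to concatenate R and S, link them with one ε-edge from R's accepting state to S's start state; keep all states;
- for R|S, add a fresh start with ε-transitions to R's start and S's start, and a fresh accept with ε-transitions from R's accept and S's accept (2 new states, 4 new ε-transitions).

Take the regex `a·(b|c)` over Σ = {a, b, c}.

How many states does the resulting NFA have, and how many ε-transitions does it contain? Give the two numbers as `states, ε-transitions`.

8, 5

Recursing over subexpressions:
Each of the 3 symbol leaves contributes 2 states and 0 ε-transitions.
  b|c = 6 states, 4 ε-transitions
  a·(b|c) = 8 states, 5 ε-transitions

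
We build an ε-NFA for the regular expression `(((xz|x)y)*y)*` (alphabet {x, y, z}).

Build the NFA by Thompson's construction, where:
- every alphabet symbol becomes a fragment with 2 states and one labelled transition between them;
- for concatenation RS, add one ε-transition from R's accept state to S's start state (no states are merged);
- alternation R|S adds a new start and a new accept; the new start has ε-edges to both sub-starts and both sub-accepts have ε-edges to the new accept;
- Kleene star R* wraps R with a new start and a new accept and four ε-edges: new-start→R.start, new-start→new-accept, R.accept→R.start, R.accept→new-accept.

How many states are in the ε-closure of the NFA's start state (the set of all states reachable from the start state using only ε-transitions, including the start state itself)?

8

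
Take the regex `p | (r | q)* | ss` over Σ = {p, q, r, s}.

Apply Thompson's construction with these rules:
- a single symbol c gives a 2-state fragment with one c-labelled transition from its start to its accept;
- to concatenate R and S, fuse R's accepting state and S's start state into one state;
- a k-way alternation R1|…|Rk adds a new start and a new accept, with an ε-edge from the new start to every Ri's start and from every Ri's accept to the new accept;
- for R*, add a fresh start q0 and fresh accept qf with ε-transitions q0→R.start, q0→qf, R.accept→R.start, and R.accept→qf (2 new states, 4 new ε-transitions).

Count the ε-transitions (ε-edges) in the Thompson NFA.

Per subexpression:
Each of the 5 symbol leaves contributes 0 ε-transitions.
  r | q : 4 ε-transitions
  (r | q)* : 8 ε-transitions
  ss : 0 ε-transitions
  p | (r | q)* | ss : 14 ε-transitions

14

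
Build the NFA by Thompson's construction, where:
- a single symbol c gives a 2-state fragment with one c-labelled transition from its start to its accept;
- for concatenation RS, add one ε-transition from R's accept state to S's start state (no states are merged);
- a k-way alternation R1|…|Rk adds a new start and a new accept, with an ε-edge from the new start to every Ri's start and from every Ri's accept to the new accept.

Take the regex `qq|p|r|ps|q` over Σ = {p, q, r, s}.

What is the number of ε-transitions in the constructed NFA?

12

Bottom-up over the parse tree:
Each of the 7 symbol leaves contributes 0 ε-transitions.
  qq : 1 ε-transition
  ps : 1 ε-transition
  qq|p|r|ps|q : 12 ε-transitions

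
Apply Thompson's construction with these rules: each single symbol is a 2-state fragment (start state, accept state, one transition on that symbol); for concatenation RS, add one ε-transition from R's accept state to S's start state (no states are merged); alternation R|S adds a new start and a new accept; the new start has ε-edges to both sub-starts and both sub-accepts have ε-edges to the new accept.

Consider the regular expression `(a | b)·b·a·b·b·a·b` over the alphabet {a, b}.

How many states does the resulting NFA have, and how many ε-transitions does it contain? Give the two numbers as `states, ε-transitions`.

Recursing over subexpressions:
Each of the 8 symbol leaves contributes 2 states and 0 ε-transitions.
  a | b = 6 states, 4 ε-transitions
  (a | b)·b·a·b·b·a·b = 18 states, 10 ε-transitions

18, 10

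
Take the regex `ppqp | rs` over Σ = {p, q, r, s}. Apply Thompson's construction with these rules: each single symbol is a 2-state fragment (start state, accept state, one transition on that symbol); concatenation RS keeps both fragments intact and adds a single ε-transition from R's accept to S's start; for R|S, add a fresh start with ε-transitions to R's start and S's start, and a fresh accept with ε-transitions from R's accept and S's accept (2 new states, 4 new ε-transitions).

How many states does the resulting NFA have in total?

Recursing over subexpressions:
Each of the 6 symbol leaves contributes a 2-state fragment.
  ppqp : 8 states
  rs : 4 states
  ppqp | rs : 14 states

14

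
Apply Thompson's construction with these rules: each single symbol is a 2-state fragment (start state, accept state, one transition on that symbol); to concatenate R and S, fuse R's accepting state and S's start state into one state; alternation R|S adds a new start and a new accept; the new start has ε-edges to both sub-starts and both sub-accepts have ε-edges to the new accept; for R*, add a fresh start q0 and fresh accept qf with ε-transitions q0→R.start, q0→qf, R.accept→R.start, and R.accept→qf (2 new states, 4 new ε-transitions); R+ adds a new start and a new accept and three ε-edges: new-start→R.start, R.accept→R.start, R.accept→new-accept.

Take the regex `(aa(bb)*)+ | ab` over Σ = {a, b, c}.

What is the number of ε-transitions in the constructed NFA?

By structural recursion:
Each of the 6 symbol leaves contributes 0 ε-transitions.
  bb — 0 ε-transitions
  (bb)* — 4 ε-transitions
  aa(bb)* — 4 ε-transitions
  (aa(bb)*)+ — 7 ε-transitions
  ab — 0 ε-transitions
  (aa(bb)*)+ | ab — 11 ε-transitions

11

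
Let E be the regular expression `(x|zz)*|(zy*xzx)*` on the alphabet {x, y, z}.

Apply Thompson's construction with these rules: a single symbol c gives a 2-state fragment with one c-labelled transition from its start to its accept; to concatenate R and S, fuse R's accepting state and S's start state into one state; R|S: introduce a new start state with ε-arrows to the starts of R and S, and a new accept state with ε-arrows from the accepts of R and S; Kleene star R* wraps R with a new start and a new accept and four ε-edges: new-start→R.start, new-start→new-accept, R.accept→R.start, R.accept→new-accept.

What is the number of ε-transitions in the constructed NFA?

Per subexpression:
Each of the 8 symbol leaves contributes 0 ε-transitions.
  zz — 0 ε-transitions
  x|zz — 4 ε-transitions
  (x|zz)* — 8 ε-transitions
  y* — 4 ε-transitions
  zy*xzx — 4 ε-transitions
  (zy*xzx)* — 8 ε-transitions
  (x|zz)*|(zy*xzx)* — 20 ε-transitions

20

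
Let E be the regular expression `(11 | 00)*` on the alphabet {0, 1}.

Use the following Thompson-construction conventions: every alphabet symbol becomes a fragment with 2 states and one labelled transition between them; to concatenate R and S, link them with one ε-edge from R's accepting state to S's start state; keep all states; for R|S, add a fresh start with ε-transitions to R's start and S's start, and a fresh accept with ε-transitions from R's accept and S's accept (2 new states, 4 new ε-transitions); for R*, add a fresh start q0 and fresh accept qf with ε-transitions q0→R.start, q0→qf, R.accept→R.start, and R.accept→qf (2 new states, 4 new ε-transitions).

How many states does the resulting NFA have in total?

12

By structural recursion:
Each of the 4 symbol leaves contributes a 2-state fragment.
  11 → 4 states
  00 → 4 states
  11 | 00 → 10 states
  (11 | 00)* → 12 states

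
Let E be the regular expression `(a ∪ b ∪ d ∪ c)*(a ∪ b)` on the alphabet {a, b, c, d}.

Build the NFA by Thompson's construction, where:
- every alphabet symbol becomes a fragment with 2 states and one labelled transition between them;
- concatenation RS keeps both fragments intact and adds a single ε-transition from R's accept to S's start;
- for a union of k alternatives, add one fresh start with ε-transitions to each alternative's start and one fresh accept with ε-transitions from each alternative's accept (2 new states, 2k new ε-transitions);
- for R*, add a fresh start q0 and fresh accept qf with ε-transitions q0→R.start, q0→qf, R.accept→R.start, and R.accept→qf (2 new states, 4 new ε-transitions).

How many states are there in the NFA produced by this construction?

18

Bottom-up over the parse tree:
Each of the 6 symbol leaves contributes a 2-state fragment.
  a ∪ b ∪ d ∪ c → 10 states
  (a ∪ b ∪ d ∪ c)* → 12 states
  a ∪ b → 6 states
  (a ∪ b ∪ d ∪ c)*(a ∪ b) → 18 states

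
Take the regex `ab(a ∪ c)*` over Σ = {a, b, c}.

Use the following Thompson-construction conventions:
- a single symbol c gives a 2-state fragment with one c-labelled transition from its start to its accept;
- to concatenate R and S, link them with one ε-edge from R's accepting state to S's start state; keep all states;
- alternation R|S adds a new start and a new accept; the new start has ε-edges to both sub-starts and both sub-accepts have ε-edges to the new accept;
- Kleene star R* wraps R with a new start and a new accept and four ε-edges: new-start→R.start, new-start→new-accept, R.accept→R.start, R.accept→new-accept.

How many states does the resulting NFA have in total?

12

Bottom-up over the parse tree:
Each of the 4 symbol leaves contributes a 2-state fragment.
  a ∪ c : 6 states
  (a ∪ c)* : 8 states
  ab(a ∪ c)* : 12 states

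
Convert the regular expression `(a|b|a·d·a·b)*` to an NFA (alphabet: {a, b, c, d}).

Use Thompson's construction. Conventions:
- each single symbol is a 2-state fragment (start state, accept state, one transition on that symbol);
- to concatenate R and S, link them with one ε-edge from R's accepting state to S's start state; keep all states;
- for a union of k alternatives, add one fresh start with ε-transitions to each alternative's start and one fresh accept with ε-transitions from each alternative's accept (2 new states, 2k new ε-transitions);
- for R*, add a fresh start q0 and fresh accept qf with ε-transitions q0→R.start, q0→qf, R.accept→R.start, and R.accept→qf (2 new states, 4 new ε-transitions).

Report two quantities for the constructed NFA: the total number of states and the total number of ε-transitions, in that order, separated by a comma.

16, 13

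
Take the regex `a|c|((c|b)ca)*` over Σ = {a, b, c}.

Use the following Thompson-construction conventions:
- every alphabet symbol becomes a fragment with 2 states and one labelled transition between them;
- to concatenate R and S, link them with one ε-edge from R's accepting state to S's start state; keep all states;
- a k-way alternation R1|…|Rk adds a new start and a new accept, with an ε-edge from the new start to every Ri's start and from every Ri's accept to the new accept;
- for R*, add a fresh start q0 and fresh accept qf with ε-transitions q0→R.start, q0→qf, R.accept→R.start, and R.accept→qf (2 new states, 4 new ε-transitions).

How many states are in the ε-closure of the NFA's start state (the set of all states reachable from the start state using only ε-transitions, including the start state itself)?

Work bottom-up. For each fragment F, track |ε-closure(F.start)| and whether F's accept lies in that closure (i.e. whether F accepts ε). A single-symbol fragment has closure size 1 and does not accept ε.
  c|b : new start ε-reaches every alternative's start; none of them accept ε, so the new accept is not reached: |ε-closure| = 1 + 1 + 1 = 3
  (c|b)ca : same as the first factor's closure: |ε-closure| = 3
  ((c|b)ca)* : the star's fresh start ε-reaches both the body's start and the fresh accept: |ε-closure| = 2 + 3 = 5
  a|c|((c|b)ca)* : |ε-closure| = 1 (new start) + (1 + 1 + 5) + 1 (new accept, since some branch ε-reaches its own accept) = 9

9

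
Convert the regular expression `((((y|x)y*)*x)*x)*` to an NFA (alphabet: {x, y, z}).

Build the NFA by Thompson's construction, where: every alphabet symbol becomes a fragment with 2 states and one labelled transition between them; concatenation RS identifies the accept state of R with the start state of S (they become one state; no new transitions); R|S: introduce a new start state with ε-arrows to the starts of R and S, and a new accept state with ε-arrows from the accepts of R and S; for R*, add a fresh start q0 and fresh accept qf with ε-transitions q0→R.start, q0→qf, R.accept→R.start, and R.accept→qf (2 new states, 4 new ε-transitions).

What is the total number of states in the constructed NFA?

17

Recursing over subexpressions:
Each of the 5 symbol leaves contributes a 2-state fragment.
  y|x — 6 states
  y* — 4 states
  (y|x)y* — 9 states
  ((y|x)y*)* — 11 states
  ((y|x)y*)*x — 12 states
  (((y|x)y*)*x)* — 14 states
  (((y|x)y*)*x)*x — 15 states
  ((((y|x)y*)*x)*x)* — 17 states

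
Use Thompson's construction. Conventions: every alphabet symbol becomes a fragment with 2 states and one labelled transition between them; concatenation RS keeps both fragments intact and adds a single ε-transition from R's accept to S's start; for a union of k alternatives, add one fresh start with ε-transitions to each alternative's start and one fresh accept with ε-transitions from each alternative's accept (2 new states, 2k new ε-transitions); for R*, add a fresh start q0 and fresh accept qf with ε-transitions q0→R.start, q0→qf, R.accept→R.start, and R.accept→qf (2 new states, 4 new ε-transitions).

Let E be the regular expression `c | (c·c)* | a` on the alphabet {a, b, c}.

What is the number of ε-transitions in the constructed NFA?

Recursing over subexpressions:
Each of the 4 symbol leaves contributes 0 ε-transitions.
  c·c = 1 ε-transition
  (c·c)* = 5 ε-transitions
  c | (c·c)* | a = 11 ε-transitions

11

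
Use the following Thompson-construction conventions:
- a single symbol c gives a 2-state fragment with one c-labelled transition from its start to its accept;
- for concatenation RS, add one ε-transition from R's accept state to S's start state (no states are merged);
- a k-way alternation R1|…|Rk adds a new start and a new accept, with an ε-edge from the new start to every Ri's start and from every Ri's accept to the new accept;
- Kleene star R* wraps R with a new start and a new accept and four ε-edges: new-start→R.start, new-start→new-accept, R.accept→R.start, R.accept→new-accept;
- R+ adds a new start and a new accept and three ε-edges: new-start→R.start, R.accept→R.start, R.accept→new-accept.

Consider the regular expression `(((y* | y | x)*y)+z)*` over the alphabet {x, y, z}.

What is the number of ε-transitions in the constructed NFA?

23

Recursing over subexpressions:
Each of the 5 symbol leaves contributes 0 ε-transitions.
  y* = 4 ε-transitions
  y* | y | x = 10 ε-transitions
  (y* | y | x)* = 14 ε-transitions
  (y* | y | x)*y = 15 ε-transitions
  ((y* | y | x)*y)+ = 18 ε-transitions
  ((y* | y | x)*y)+z = 19 ε-transitions
  (((y* | y | x)*y)+z)* = 23 ε-transitions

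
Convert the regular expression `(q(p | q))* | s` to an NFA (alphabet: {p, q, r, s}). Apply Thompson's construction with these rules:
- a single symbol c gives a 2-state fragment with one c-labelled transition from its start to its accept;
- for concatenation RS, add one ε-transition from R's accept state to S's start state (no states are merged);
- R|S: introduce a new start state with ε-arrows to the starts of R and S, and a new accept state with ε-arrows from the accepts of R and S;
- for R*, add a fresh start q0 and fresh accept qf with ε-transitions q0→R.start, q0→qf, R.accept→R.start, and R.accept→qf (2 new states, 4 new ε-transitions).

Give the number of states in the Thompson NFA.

14

Bottom-up over the parse tree:
Each of the 4 symbol leaves contributes a 2-state fragment.
  p | q — 6 states
  q(p | q) — 8 states
  (q(p | q))* — 10 states
  (q(p | q))* | s — 14 states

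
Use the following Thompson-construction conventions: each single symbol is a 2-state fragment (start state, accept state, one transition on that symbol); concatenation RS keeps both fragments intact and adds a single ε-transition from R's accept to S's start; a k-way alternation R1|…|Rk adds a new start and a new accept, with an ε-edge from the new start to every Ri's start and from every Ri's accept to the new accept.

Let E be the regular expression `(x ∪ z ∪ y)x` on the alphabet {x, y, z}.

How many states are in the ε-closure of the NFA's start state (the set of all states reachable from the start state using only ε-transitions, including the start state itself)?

4

Let C(F) = |ε-closure(F.start)| within fragment F, and note whether F accepts ε. Symbol fragments have C = 1 and do not accept ε. Then:
  x ∪ z ∪ y : C = 1 + 1 + 1 + 1 = 4 (the new accept is not ε-reachable since no branch accepts ε)
  (x ∪ z ∪ y)x : C equals the left operand's closure size = 4 (its accept is not ε-reachable, so the closure stops there)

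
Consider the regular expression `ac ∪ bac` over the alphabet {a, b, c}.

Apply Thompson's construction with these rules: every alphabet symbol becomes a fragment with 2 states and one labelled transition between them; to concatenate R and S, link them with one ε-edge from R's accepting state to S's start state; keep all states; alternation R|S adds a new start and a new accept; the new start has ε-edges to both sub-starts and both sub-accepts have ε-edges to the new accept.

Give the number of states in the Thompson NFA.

Bottom-up over the parse tree:
Each of the 5 symbol leaves contributes a 2-state fragment.
  ac — 4 states
  bac — 6 states
  ac ∪ bac — 12 states

12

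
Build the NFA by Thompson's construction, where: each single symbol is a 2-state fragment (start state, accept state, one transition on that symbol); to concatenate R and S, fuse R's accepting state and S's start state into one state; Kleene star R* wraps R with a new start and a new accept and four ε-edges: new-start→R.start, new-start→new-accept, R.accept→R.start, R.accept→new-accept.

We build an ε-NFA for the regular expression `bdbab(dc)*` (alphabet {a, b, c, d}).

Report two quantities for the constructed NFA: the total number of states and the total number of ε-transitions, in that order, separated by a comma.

10, 4

Per subexpression:
Each of the 7 symbol leaves contributes 2 states and 0 ε-transitions.
  dc : 3 states, 0 ε-transitions
  (dc)* : 5 states, 4 ε-transitions
  bdbab(dc)* : 10 states, 4 ε-transitions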